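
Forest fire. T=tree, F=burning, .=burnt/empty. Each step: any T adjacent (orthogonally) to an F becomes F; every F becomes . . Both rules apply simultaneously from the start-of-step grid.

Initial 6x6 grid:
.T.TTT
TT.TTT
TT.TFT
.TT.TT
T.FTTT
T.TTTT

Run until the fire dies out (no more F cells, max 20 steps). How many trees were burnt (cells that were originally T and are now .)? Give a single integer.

Step 1: +7 fires, +2 burnt (F count now 7)
Step 2: +7 fires, +7 burnt (F count now 7)
Step 3: +5 fires, +7 burnt (F count now 5)
Step 4: +3 fires, +5 burnt (F count now 3)
Step 5: +2 fires, +3 burnt (F count now 2)
Step 6: +0 fires, +2 burnt (F count now 0)
Fire out after step 6
Initially T: 26, now '.': 34
Total burnt (originally-T cells now '.'): 24

Answer: 24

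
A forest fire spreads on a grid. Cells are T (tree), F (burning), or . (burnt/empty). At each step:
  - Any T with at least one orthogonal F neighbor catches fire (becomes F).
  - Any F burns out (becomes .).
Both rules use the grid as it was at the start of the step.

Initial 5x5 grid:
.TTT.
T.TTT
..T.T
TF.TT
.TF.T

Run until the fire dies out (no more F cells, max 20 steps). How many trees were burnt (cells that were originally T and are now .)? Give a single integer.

Answer: 2

Derivation:
Step 1: +2 fires, +2 burnt (F count now 2)
Step 2: +0 fires, +2 burnt (F count now 0)
Fire out after step 2
Initially T: 14, now '.': 13
Total burnt (originally-T cells now '.'): 2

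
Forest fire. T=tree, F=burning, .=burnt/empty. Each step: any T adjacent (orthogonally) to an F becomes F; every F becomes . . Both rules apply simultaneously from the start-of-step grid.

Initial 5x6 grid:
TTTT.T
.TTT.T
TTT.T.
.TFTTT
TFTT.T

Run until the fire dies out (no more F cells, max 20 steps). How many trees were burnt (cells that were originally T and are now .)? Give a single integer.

Step 1: +5 fires, +2 burnt (F count now 5)
Step 2: +4 fires, +5 burnt (F count now 4)
Step 3: +6 fires, +4 burnt (F count now 6)
Step 4: +3 fires, +6 burnt (F count now 3)
Step 5: +1 fires, +3 burnt (F count now 1)
Step 6: +0 fires, +1 burnt (F count now 0)
Fire out after step 6
Initially T: 21, now '.': 28
Total burnt (originally-T cells now '.'): 19

Answer: 19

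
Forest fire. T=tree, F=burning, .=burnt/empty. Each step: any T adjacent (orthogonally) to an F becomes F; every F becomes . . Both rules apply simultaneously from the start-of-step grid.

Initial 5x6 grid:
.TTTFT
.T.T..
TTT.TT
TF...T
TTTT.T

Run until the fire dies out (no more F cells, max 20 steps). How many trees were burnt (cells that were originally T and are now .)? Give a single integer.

Answer: 14

Derivation:
Step 1: +5 fires, +2 burnt (F count now 5)
Step 2: +7 fires, +5 burnt (F count now 7)
Step 3: +2 fires, +7 burnt (F count now 2)
Step 4: +0 fires, +2 burnt (F count now 0)
Fire out after step 4
Initially T: 18, now '.': 26
Total burnt (originally-T cells now '.'): 14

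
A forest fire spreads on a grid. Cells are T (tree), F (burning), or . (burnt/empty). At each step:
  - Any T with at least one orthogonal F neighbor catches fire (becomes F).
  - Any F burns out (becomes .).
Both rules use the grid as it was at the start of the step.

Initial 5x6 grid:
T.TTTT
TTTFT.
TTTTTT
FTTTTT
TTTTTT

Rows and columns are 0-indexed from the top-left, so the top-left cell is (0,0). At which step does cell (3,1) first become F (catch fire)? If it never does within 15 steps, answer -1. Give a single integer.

Step 1: cell (3,1)='F' (+7 fires, +2 burnt)
  -> target ignites at step 1
Step 2: cell (3,1)='.' (+10 fires, +7 burnt)
Step 3: cell (3,1)='.' (+6 fires, +10 burnt)
Step 4: cell (3,1)='.' (+2 fires, +6 burnt)
Step 5: cell (3,1)='.' (+1 fires, +2 burnt)
Step 6: cell (3,1)='.' (+0 fires, +1 burnt)
  fire out at step 6

1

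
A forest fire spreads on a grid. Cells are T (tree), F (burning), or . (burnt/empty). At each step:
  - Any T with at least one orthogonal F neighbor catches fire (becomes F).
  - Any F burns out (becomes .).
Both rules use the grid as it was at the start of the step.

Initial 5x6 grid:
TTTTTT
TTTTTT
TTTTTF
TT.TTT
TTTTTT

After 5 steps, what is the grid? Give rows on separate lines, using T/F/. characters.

Step 1: 3 trees catch fire, 1 burn out
  TTTTTT
  TTTTTF
  TTTTF.
  TT.TTF
  TTTTTT
Step 2: 5 trees catch fire, 3 burn out
  TTTTTF
  TTTTF.
  TTTF..
  TT.TF.
  TTTTTF
Step 3: 5 trees catch fire, 5 burn out
  TTTTF.
  TTTF..
  TTF...
  TT.F..
  TTTTF.
Step 4: 4 trees catch fire, 5 burn out
  TTTF..
  TTF...
  TF....
  TT....
  TTTF..
Step 5: 5 trees catch fire, 4 burn out
  TTF...
  TF....
  F.....
  TF....
  TTF...

TTF...
TF....
F.....
TF....
TTF...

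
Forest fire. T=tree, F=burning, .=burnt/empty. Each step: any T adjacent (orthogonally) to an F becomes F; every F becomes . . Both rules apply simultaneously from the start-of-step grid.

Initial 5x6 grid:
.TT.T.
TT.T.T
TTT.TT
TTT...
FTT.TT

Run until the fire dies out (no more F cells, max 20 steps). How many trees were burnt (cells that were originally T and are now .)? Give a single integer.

Step 1: +2 fires, +1 burnt (F count now 2)
Step 2: +3 fires, +2 burnt (F count now 3)
Step 3: +3 fires, +3 burnt (F count now 3)
Step 4: +2 fires, +3 burnt (F count now 2)
Step 5: +1 fires, +2 burnt (F count now 1)
Step 6: +1 fires, +1 burnt (F count now 1)
Step 7: +0 fires, +1 burnt (F count now 0)
Fire out after step 7
Initially T: 19, now '.': 23
Total burnt (originally-T cells now '.'): 12

Answer: 12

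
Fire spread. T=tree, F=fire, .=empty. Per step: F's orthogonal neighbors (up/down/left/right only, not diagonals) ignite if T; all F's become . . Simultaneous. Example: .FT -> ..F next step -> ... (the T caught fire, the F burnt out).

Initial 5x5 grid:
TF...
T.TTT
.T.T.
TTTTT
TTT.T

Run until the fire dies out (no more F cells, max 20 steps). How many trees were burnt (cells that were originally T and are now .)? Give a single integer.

Step 1: +1 fires, +1 burnt (F count now 1)
Step 2: +1 fires, +1 burnt (F count now 1)
Step 3: +0 fires, +1 burnt (F count now 0)
Fire out after step 3
Initially T: 16, now '.': 11
Total burnt (originally-T cells now '.'): 2

Answer: 2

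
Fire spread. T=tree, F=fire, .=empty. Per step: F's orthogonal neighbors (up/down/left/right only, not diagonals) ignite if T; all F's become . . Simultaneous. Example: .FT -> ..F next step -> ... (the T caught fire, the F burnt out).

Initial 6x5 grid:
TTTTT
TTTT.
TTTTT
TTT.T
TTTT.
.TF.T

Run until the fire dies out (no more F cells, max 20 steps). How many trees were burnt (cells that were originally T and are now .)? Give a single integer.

Step 1: +2 fires, +1 burnt (F count now 2)
Step 2: +3 fires, +2 burnt (F count now 3)
Step 3: +3 fires, +3 burnt (F count now 3)
Step 4: +4 fires, +3 burnt (F count now 4)
Step 5: +5 fires, +4 burnt (F count now 5)
Step 6: +4 fires, +5 burnt (F count now 4)
Step 7: +2 fires, +4 burnt (F count now 2)
Step 8: +0 fires, +2 burnt (F count now 0)
Fire out after step 8
Initially T: 24, now '.': 29
Total burnt (originally-T cells now '.'): 23

Answer: 23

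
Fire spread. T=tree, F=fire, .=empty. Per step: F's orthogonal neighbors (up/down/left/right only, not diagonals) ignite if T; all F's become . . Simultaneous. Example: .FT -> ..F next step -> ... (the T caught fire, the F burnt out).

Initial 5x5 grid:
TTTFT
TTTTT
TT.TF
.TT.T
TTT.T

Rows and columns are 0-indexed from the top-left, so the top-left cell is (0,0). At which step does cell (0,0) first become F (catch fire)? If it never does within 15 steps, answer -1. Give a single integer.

Step 1: cell (0,0)='T' (+6 fires, +2 burnt)
Step 2: cell (0,0)='T' (+3 fires, +6 burnt)
Step 3: cell (0,0)='F' (+2 fires, +3 burnt)
  -> target ignites at step 3
Step 4: cell (0,0)='.' (+2 fires, +2 burnt)
Step 5: cell (0,0)='.' (+2 fires, +2 burnt)
Step 6: cell (0,0)='.' (+2 fires, +2 burnt)
Step 7: cell (0,0)='.' (+2 fires, +2 burnt)
Step 8: cell (0,0)='.' (+0 fires, +2 burnt)
  fire out at step 8

3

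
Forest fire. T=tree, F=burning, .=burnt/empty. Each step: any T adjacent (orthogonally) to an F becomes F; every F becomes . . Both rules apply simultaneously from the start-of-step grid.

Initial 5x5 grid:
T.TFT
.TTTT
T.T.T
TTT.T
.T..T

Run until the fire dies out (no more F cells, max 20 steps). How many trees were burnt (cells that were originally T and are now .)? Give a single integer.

Step 1: +3 fires, +1 burnt (F count now 3)
Step 2: +2 fires, +3 burnt (F count now 2)
Step 3: +3 fires, +2 burnt (F count now 3)
Step 4: +2 fires, +3 burnt (F count now 2)
Step 5: +2 fires, +2 burnt (F count now 2)
Step 6: +2 fires, +2 burnt (F count now 2)
Step 7: +1 fires, +2 burnt (F count now 1)
Step 8: +0 fires, +1 burnt (F count now 0)
Fire out after step 8
Initially T: 16, now '.': 24
Total burnt (originally-T cells now '.'): 15

Answer: 15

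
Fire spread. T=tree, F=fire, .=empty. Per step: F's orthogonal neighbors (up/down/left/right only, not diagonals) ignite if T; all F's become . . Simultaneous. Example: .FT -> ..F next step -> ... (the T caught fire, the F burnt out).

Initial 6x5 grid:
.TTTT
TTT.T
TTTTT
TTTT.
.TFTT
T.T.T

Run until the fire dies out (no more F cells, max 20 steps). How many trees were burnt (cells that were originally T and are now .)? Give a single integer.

Answer: 22

Derivation:
Step 1: +4 fires, +1 burnt (F count now 4)
Step 2: +4 fires, +4 burnt (F count now 4)
Step 3: +5 fires, +4 burnt (F count now 5)
Step 4: +4 fires, +5 burnt (F count now 4)
Step 5: +4 fires, +4 burnt (F count now 4)
Step 6: +1 fires, +4 burnt (F count now 1)
Step 7: +0 fires, +1 burnt (F count now 0)
Fire out after step 7
Initially T: 23, now '.': 29
Total burnt (originally-T cells now '.'): 22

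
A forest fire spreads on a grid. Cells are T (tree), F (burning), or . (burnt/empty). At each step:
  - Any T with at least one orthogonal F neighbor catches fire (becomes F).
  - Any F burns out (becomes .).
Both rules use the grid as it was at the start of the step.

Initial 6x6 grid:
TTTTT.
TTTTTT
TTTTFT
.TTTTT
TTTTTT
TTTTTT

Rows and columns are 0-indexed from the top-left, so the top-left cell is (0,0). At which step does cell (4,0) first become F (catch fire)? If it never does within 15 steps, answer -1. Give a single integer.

Step 1: cell (4,0)='T' (+4 fires, +1 burnt)
Step 2: cell (4,0)='T' (+7 fires, +4 burnt)
Step 3: cell (4,0)='T' (+7 fires, +7 burnt)
Step 4: cell (4,0)='T' (+7 fires, +7 burnt)
Step 5: cell (4,0)='T' (+4 fires, +7 burnt)
Step 6: cell (4,0)='F' (+3 fires, +4 burnt)
  -> target ignites at step 6
Step 7: cell (4,0)='.' (+1 fires, +3 burnt)
Step 8: cell (4,0)='.' (+0 fires, +1 burnt)
  fire out at step 8

6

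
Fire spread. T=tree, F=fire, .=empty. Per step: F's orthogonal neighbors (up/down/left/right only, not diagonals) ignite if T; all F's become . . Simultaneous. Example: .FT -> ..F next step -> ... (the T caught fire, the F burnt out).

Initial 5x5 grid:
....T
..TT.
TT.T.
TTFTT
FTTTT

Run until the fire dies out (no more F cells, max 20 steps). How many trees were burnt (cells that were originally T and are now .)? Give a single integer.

Step 1: +5 fires, +2 burnt (F count now 5)
Step 2: +5 fires, +5 burnt (F count now 5)
Step 3: +2 fires, +5 burnt (F count now 2)
Step 4: +1 fires, +2 burnt (F count now 1)
Step 5: +0 fires, +1 burnt (F count now 0)
Fire out after step 5
Initially T: 14, now '.': 24
Total burnt (originally-T cells now '.'): 13

Answer: 13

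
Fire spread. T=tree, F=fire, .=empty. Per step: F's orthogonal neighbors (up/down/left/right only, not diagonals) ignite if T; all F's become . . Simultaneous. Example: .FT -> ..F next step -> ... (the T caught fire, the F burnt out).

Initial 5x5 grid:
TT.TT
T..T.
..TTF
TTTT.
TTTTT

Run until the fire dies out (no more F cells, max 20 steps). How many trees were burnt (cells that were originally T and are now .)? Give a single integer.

Answer: 14

Derivation:
Step 1: +1 fires, +1 burnt (F count now 1)
Step 2: +3 fires, +1 burnt (F count now 3)
Step 3: +3 fires, +3 burnt (F count now 3)
Step 4: +4 fires, +3 burnt (F count now 4)
Step 5: +2 fires, +4 burnt (F count now 2)
Step 6: +1 fires, +2 burnt (F count now 1)
Step 7: +0 fires, +1 burnt (F count now 0)
Fire out after step 7
Initially T: 17, now '.': 22
Total burnt (originally-T cells now '.'): 14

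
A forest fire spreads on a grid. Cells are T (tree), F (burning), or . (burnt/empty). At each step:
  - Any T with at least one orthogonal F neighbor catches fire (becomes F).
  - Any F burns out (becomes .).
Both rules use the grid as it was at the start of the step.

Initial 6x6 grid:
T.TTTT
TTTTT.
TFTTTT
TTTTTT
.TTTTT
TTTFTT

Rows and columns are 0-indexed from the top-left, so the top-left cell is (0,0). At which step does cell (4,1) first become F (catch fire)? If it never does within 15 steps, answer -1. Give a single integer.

Step 1: cell (4,1)='T' (+7 fires, +2 burnt)
Step 2: cell (4,1)='F' (+11 fires, +7 burnt)
  -> target ignites at step 2
Step 3: cell (4,1)='.' (+7 fires, +11 burnt)
Step 4: cell (4,1)='.' (+4 fires, +7 burnt)
Step 5: cell (4,1)='.' (+1 fires, +4 burnt)
Step 6: cell (4,1)='.' (+1 fires, +1 burnt)
Step 7: cell (4,1)='.' (+0 fires, +1 burnt)
  fire out at step 7

2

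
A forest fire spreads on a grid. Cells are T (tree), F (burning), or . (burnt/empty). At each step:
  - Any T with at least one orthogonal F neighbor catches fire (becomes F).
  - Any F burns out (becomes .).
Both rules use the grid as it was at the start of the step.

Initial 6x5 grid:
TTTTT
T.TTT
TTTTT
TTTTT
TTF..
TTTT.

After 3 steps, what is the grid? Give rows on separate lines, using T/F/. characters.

Step 1: 3 trees catch fire, 1 burn out
  TTTTT
  T.TTT
  TTTTT
  TTFTT
  TF...
  TTFT.
Step 2: 6 trees catch fire, 3 burn out
  TTTTT
  T.TTT
  TTFTT
  TF.FT
  F....
  TF.F.
Step 3: 6 trees catch fire, 6 burn out
  TTTTT
  T.FTT
  TF.FT
  F...F
  .....
  F....

TTTTT
T.FTT
TF.FT
F...F
.....
F....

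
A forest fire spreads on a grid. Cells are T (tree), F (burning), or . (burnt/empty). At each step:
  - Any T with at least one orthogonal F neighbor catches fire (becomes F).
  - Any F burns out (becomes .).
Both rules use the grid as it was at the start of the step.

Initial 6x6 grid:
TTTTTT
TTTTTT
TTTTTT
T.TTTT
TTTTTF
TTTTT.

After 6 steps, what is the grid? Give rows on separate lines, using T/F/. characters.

Step 1: 2 trees catch fire, 1 burn out
  TTTTTT
  TTTTTT
  TTTTTT
  T.TTTF
  TTTTF.
  TTTTT.
Step 2: 4 trees catch fire, 2 burn out
  TTTTTT
  TTTTTT
  TTTTTF
  T.TTF.
  TTTF..
  TTTTF.
Step 3: 5 trees catch fire, 4 burn out
  TTTTTT
  TTTTTF
  TTTTF.
  T.TF..
  TTF...
  TTTF..
Step 4: 6 trees catch fire, 5 burn out
  TTTTTF
  TTTTF.
  TTTF..
  T.F...
  TF....
  TTF...
Step 5: 5 trees catch fire, 6 burn out
  TTTTF.
  TTTF..
  TTF...
  T.....
  F.....
  TF....
Step 6: 5 trees catch fire, 5 burn out
  TTTF..
  TTF...
  TF....
  F.....
  ......
  F.....

TTTF..
TTF...
TF....
F.....
......
F.....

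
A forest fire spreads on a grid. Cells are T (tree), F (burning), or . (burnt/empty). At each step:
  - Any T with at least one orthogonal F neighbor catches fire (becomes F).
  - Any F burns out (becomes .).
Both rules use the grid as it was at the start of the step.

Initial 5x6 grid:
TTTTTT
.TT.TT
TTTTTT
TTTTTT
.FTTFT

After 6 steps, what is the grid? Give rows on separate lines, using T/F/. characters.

Step 1: 5 trees catch fire, 2 burn out
  TTTTTT
  .TT.TT
  TTTTTT
  TFTTFT
  ..FF.F
Step 2: 6 trees catch fire, 5 burn out
  TTTTTT
  .TT.TT
  TFTTFT
  F.FF.F
  ......
Step 3: 6 trees catch fire, 6 burn out
  TTTTTT
  .FT.FT
  F.FF.F
  ......
  ......
Step 4: 4 trees catch fire, 6 burn out
  TFTTFT
  ..F..F
  ......
  ......
  ......
Step 5: 4 trees catch fire, 4 burn out
  F.FF.F
  ......
  ......
  ......
  ......
Step 6: 0 trees catch fire, 4 burn out
  ......
  ......
  ......
  ......
  ......

......
......
......
......
......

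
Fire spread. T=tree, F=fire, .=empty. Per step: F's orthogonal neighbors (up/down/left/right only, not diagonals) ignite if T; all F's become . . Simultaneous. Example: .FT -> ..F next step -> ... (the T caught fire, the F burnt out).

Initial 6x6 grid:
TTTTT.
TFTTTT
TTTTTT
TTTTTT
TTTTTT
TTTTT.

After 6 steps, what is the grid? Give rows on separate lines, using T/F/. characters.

Step 1: 4 trees catch fire, 1 burn out
  TFTTT.
  F.FTTT
  TFTTTT
  TTTTTT
  TTTTTT
  TTTTT.
Step 2: 6 trees catch fire, 4 burn out
  F.FTT.
  ...FTT
  F.FTTT
  TFTTTT
  TTTTTT
  TTTTT.
Step 3: 6 trees catch fire, 6 burn out
  ...FT.
  ....FT
  ...FTT
  F.FTTT
  TFTTTT
  TTTTT.
Step 4: 7 trees catch fire, 6 burn out
  ....F.
  .....F
  ....FT
  ...FTT
  F.FTTT
  TFTTT.
Step 5: 5 trees catch fire, 7 burn out
  ......
  ......
  .....F
  ....FT
  ...FTT
  F.FTT.
Step 6: 3 trees catch fire, 5 burn out
  ......
  ......
  ......
  .....F
  ....FT
  ...FT.

......
......
......
.....F
....FT
...FT.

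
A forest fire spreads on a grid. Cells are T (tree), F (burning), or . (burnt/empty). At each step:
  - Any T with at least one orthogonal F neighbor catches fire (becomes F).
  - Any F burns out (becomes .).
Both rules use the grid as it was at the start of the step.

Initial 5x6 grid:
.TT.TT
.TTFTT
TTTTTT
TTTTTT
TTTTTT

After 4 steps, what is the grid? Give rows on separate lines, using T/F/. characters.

Step 1: 3 trees catch fire, 1 burn out
  .TT.TT
  .TF.FT
  TTTFTT
  TTTTTT
  TTTTTT
Step 2: 7 trees catch fire, 3 burn out
  .TF.FT
  .F...F
  TTF.FT
  TTTFTT
  TTTTTT
Step 3: 7 trees catch fire, 7 burn out
  .F...F
  ......
  TF...F
  TTF.FT
  TTTFTT
Step 4: 5 trees catch fire, 7 burn out
  ......
  ......
  F.....
  TF...F
  TTF.FT

......
......
F.....
TF...F
TTF.FT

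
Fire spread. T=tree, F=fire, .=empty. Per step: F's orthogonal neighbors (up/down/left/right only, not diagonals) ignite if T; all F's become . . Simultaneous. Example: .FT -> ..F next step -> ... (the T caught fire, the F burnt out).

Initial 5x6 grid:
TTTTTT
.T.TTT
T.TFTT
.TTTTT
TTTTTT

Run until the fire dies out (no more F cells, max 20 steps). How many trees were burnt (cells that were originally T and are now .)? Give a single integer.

Answer: 24

Derivation:
Step 1: +4 fires, +1 burnt (F count now 4)
Step 2: +6 fires, +4 burnt (F count now 6)
Step 3: +7 fires, +6 burnt (F count now 7)
Step 4: +4 fires, +7 burnt (F count now 4)
Step 5: +3 fires, +4 burnt (F count now 3)
Step 6: +0 fires, +3 burnt (F count now 0)
Fire out after step 6
Initially T: 25, now '.': 29
Total burnt (originally-T cells now '.'): 24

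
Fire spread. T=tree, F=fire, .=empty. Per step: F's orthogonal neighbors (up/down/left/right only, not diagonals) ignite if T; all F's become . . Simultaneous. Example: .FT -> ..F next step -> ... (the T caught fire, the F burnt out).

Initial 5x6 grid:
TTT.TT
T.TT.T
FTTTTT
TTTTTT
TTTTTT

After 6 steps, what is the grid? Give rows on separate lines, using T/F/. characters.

Step 1: 3 trees catch fire, 1 burn out
  TTT.TT
  F.TT.T
  .FTTTT
  FTTTTT
  TTTTTT
Step 2: 4 trees catch fire, 3 burn out
  FTT.TT
  ..TT.T
  ..FTTT
  .FTTTT
  FTTTTT
Step 3: 5 trees catch fire, 4 burn out
  .FT.TT
  ..FT.T
  ...FTT
  ..FTTT
  .FTTTT
Step 4: 5 trees catch fire, 5 burn out
  ..F.TT
  ...F.T
  ....FT
  ...FTT
  ..FTTT
Step 5: 3 trees catch fire, 5 burn out
  ....TT
  .....T
  .....F
  ....FT
  ...FTT
Step 6: 3 trees catch fire, 3 burn out
  ....TT
  .....F
  ......
  .....F
  ....FT

....TT
.....F
......
.....F
....FT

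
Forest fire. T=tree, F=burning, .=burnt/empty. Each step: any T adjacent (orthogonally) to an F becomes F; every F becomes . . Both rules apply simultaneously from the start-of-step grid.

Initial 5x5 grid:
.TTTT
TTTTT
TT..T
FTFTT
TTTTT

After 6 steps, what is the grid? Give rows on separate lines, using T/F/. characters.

Step 1: 5 trees catch fire, 2 burn out
  .TTTT
  TTTTT
  FT..T
  .F.FT
  FTFTT
Step 2: 5 trees catch fire, 5 burn out
  .TTTT
  FTTTT
  .F..T
  ....F
  .F.FT
Step 3: 3 trees catch fire, 5 burn out
  .TTTT
  .FTTT
  ....F
  .....
  ....F
Step 4: 3 trees catch fire, 3 burn out
  .FTTT
  ..FTF
  .....
  .....
  .....
Step 5: 3 trees catch fire, 3 burn out
  ..FTF
  ...F.
  .....
  .....
  .....
Step 6: 1 trees catch fire, 3 burn out
  ...F.
  .....
  .....
  .....
  .....

...F.
.....
.....
.....
.....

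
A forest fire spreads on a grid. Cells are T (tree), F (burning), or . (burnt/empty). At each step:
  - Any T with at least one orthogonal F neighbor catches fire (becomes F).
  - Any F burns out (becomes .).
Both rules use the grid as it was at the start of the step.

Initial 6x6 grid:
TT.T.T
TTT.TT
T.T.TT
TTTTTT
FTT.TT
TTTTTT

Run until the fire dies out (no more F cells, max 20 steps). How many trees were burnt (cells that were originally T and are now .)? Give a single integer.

Step 1: +3 fires, +1 burnt (F count now 3)
Step 2: +4 fires, +3 burnt (F count now 4)
Step 3: +3 fires, +4 burnt (F count now 3)
Step 4: +5 fires, +3 burnt (F count now 5)
Step 5: +4 fires, +5 burnt (F count now 4)
Step 6: +4 fires, +4 burnt (F count now 4)
Step 7: +3 fires, +4 burnt (F count now 3)
Step 8: +1 fires, +3 burnt (F count now 1)
Step 9: +1 fires, +1 burnt (F count now 1)
Step 10: +0 fires, +1 burnt (F count now 0)
Fire out after step 10
Initially T: 29, now '.': 35
Total burnt (originally-T cells now '.'): 28

Answer: 28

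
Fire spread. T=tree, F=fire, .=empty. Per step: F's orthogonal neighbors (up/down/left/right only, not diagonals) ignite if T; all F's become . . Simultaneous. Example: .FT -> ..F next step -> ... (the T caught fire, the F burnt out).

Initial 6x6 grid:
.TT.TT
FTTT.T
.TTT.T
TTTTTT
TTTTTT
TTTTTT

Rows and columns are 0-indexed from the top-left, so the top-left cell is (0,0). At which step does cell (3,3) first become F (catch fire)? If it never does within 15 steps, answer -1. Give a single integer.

Step 1: cell (3,3)='T' (+1 fires, +1 burnt)
Step 2: cell (3,3)='T' (+3 fires, +1 burnt)
Step 3: cell (3,3)='T' (+4 fires, +3 burnt)
Step 4: cell (3,3)='T' (+4 fires, +4 burnt)
Step 5: cell (3,3)='F' (+4 fires, +4 burnt)
  -> target ignites at step 5
Step 6: cell (3,3)='.' (+4 fires, +4 burnt)
Step 7: cell (3,3)='.' (+3 fires, +4 burnt)
Step 8: cell (3,3)='.' (+3 fires, +3 burnt)
Step 9: cell (3,3)='.' (+2 fires, +3 burnt)
Step 10: cell (3,3)='.' (+1 fires, +2 burnt)
Step 11: cell (3,3)='.' (+1 fires, +1 burnt)
Step 12: cell (3,3)='.' (+0 fires, +1 burnt)
  fire out at step 12

5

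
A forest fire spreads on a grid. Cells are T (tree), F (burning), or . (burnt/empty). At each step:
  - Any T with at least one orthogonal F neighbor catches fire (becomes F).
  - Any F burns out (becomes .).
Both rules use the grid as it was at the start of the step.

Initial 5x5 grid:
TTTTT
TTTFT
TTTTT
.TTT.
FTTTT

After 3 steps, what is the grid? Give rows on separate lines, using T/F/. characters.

Step 1: 5 trees catch fire, 2 burn out
  TTTFT
  TTF.F
  TTTFT
  .TTT.
  .FTTT
Step 2: 8 trees catch fire, 5 burn out
  TTF.F
  TF...
  TTF.F
  .FTF.
  ..FTT
Step 3: 5 trees catch fire, 8 burn out
  TF...
  F....
  TF...
  ..F..
  ...FT

TF...
F....
TF...
..F..
...FT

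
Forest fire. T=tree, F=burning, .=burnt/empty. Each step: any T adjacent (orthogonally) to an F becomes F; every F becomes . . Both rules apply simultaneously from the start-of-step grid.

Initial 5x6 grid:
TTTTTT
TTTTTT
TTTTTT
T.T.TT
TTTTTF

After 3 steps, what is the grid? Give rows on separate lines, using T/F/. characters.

Step 1: 2 trees catch fire, 1 burn out
  TTTTTT
  TTTTTT
  TTTTTT
  T.T.TF
  TTTTF.
Step 2: 3 trees catch fire, 2 burn out
  TTTTTT
  TTTTTT
  TTTTTF
  T.T.F.
  TTTF..
Step 3: 3 trees catch fire, 3 burn out
  TTTTTT
  TTTTTF
  TTTTF.
  T.T...
  TTF...

TTTTTT
TTTTTF
TTTTF.
T.T...
TTF...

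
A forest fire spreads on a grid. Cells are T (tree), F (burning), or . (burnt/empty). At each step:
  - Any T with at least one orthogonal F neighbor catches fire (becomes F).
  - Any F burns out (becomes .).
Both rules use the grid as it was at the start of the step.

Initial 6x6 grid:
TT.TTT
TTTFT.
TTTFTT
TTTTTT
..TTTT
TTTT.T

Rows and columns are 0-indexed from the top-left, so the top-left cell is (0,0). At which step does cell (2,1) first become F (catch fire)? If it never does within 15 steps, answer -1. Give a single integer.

Step 1: cell (2,1)='T' (+6 fires, +2 burnt)
Step 2: cell (2,1)='F' (+7 fires, +6 burnt)
  -> target ignites at step 2
Step 3: cell (2,1)='.' (+9 fires, +7 burnt)
Step 4: cell (2,1)='.' (+4 fires, +9 burnt)
Step 5: cell (2,1)='.' (+2 fires, +4 burnt)
Step 6: cell (2,1)='.' (+1 fires, +2 burnt)
Step 7: cell (2,1)='.' (+0 fires, +1 burnt)
  fire out at step 7

2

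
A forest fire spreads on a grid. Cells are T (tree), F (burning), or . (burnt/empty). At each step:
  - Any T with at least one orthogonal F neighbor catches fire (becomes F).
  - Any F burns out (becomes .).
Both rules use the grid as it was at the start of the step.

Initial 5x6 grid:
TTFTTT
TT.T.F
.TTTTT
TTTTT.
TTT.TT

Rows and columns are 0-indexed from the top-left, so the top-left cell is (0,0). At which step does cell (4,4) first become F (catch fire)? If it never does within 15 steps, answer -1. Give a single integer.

Step 1: cell (4,4)='T' (+4 fires, +2 burnt)
Step 2: cell (4,4)='T' (+5 fires, +4 burnt)
Step 3: cell (4,4)='T' (+4 fires, +5 burnt)
Step 4: cell (4,4)='F' (+4 fires, +4 burnt)
  -> target ignites at step 4
Step 5: cell (4,4)='.' (+4 fires, +4 burnt)
Step 6: cell (4,4)='.' (+2 fires, +4 burnt)
Step 7: cell (4,4)='.' (+0 fires, +2 burnt)
  fire out at step 7

4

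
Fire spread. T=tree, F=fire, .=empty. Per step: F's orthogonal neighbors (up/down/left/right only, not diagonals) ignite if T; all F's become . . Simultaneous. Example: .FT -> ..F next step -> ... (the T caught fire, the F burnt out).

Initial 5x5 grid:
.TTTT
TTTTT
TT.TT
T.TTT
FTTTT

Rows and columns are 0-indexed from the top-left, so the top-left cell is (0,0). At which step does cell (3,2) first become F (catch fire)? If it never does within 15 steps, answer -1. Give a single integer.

Step 1: cell (3,2)='T' (+2 fires, +1 burnt)
Step 2: cell (3,2)='T' (+2 fires, +2 burnt)
Step 3: cell (3,2)='F' (+4 fires, +2 burnt)
  -> target ignites at step 3
Step 4: cell (3,2)='.' (+3 fires, +4 burnt)
Step 5: cell (3,2)='.' (+4 fires, +3 burnt)
Step 6: cell (3,2)='.' (+3 fires, +4 burnt)
Step 7: cell (3,2)='.' (+2 fires, +3 burnt)
Step 8: cell (3,2)='.' (+1 fires, +2 burnt)
Step 9: cell (3,2)='.' (+0 fires, +1 burnt)
  fire out at step 9

3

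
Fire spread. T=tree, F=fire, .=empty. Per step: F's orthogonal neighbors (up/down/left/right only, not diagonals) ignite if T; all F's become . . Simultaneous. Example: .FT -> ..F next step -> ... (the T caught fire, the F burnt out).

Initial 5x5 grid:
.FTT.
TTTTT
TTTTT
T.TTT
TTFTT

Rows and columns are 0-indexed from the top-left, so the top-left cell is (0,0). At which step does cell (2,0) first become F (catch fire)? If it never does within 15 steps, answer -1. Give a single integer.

Step 1: cell (2,0)='T' (+5 fires, +2 burnt)
Step 2: cell (2,0)='T' (+8 fires, +5 burnt)
Step 3: cell (2,0)='F' (+5 fires, +8 burnt)
  -> target ignites at step 3
Step 4: cell (2,0)='.' (+2 fires, +5 burnt)
Step 5: cell (2,0)='.' (+0 fires, +2 burnt)
  fire out at step 5

3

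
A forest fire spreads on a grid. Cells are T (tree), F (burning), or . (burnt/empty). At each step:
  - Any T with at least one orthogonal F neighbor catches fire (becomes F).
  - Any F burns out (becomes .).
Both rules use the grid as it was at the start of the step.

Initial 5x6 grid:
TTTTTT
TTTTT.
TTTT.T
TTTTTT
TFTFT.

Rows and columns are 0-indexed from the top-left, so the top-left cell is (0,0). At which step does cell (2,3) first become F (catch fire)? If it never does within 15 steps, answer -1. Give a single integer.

Step 1: cell (2,3)='T' (+5 fires, +2 burnt)
Step 2: cell (2,3)='F' (+5 fires, +5 burnt)
  -> target ignites at step 2
Step 3: cell (2,3)='.' (+5 fires, +5 burnt)
Step 4: cell (2,3)='.' (+6 fires, +5 burnt)
Step 5: cell (2,3)='.' (+3 fires, +6 burnt)
Step 6: cell (2,3)='.' (+1 fires, +3 burnt)
Step 7: cell (2,3)='.' (+0 fires, +1 burnt)
  fire out at step 7

2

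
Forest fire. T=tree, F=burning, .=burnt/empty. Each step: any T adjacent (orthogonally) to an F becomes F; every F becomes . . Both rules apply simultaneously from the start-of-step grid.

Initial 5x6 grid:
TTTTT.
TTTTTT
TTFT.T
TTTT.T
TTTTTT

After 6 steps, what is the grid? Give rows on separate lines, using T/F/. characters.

Step 1: 4 trees catch fire, 1 burn out
  TTTTT.
  TTFTTT
  TF.F.T
  TTFT.T
  TTTTTT
Step 2: 7 trees catch fire, 4 burn out
  TTFTT.
  TF.FTT
  F....T
  TF.F.T
  TTFTTT
Step 3: 7 trees catch fire, 7 burn out
  TF.FT.
  F...FT
  .....T
  F....T
  TF.FTT
Step 4: 5 trees catch fire, 7 burn out
  F...F.
  .....F
  .....T
  .....T
  F...FT
Step 5: 2 trees catch fire, 5 burn out
  ......
  ......
  .....F
  .....T
  .....F
Step 6: 1 trees catch fire, 2 burn out
  ......
  ......
  ......
  .....F
  ......

......
......
......
.....F
......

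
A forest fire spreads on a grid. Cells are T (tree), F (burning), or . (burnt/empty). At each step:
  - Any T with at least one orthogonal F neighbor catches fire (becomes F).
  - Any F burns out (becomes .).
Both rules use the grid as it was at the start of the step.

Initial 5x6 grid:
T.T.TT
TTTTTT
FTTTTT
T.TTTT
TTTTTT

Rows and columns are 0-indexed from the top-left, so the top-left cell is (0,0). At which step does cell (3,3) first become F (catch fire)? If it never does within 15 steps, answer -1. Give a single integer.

Step 1: cell (3,3)='T' (+3 fires, +1 burnt)
Step 2: cell (3,3)='T' (+4 fires, +3 burnt)
Step 3: cell (3,3)='T' (+4 fires, +4 burnt)
Step 4: cell (3,3)='F' (+5 fires, +4 burnt)
  -> target ignites at step 4
Step 5: cell (3,3)='.' (+4 fires, +5 burnt)
Step 6: cell (3,3)='.' (+4 fires, +4 burnt)
Step 7: cell (3,3)='.' (+2 fires, +4 burnt)
Step 8: cell (3,3)='.' (+0 fires, +2 burnt)
  fire out at step 8

4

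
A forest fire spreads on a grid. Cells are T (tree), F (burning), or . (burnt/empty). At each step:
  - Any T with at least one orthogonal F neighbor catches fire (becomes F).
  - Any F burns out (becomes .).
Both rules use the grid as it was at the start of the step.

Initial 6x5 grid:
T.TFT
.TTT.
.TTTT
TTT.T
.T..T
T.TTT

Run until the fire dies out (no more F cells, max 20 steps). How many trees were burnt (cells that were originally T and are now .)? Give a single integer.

Step 1: +3 fires, +1 burnt (F count now 3)
Step 2: +2 fires, +3 burnt (F count now 2)
Step 3: +3 fires, +2 burnt (F count now 3)
Step 4: +3 fires, +3 burnt (F count now 3)
Step 5: +2 fires, +3 burnt (F count now 2)
Step 6: +3 fires, +2 burnt (F count now 3)
Step 7: +1 fires, +3 burnt (F count now 1)
Step 8: +1 fires, +1 burnt (F count now 1)
Step 9: +0 fires, +1 burnt (F count now 0)
Fire out after step 9
Initially T: 20, now '.': 28
Total burnt (originally-T cells now '.'): 18

Answer: 18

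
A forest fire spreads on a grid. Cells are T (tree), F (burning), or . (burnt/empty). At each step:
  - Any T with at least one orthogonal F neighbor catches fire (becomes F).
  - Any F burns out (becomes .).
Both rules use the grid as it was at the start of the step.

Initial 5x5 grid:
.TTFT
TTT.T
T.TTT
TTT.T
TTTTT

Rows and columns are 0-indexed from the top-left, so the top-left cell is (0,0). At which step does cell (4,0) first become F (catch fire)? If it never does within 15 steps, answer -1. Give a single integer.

Step 1: cell (4,0)='T' (+2 fires, +1 burnt)
Step 2: cell (4,0)='T' (+3 fires, +2 burnt)
Step 3: cell (4,0)='T' (+3 fires, +3 burnt)
Step 4: cell (4,0)='T' (+4 fires, +3 burnt)
Step 5: cell (4,0)='T' (+4 fires, +4 burnt)
Step 6: cell (4,0)='T' (+3 fires, +4 burnt)
Step 7: cell (4,0)='F' (+1 fires, +3 burnt)
  -> target ignites at step 7
Step 8: cell (4,0)='.' (+0 fires, +1 burnt)
  fire out at step 8

7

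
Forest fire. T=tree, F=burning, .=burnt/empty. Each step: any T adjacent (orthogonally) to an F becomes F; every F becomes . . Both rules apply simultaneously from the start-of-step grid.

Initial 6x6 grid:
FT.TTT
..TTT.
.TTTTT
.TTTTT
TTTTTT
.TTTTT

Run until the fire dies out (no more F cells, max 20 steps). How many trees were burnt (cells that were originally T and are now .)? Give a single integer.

Answer: 1

Derivation:
Step 1: +1 fires, +1 burnt (F count now 1)
Step 2: +0 fires, +1 burnt (F count now 0)
Fire out after step 2
Initially T: 28, now '.': 9
Total burnt (originally-T cells now '.'): 1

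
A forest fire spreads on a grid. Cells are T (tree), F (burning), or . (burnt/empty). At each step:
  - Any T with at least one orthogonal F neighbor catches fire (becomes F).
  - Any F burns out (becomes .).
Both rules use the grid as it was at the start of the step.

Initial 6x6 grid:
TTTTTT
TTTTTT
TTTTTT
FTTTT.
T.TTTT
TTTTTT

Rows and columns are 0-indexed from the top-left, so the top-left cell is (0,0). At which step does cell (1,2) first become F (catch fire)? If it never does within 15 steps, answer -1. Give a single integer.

Step 1: cell (1,2)='T' (+3 fires, +1 burnt)
Step 2: cell (1,2)='T' (+4 fires, +3 burnt)
Step 3: cell (1,2)='T' (+6 fires, +4 burnt)
Step 4: cell (1,2)='F' (+6 fires, +6 burnt)
  -> target ignites at step 4
Step 5: cell (1,2)='.' (+5 fires, +6 burnt)
Step 6: cell (1,2)='.' (+5 fires, +5 burnt)
Step 7: cell (1,2)='.' (+3 fires, +5 burnt)
Step 8: cell (1,2)='.' (+1 fires, +3 burnt)
Step 9: cell (1,2)='.' (+0 fires, +1 burnt)
  fire out at step 9

4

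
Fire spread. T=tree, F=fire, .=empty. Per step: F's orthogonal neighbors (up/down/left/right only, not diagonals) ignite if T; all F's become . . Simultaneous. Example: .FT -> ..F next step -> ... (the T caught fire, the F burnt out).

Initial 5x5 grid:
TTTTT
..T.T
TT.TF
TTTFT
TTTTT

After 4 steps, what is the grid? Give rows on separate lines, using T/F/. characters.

Step 1: 5 trees catch fire, 2 burn out
  TTTTT
  ..T.F
  TT.F.
  TTF.F
  TTTFT
Step 2: 4 trees catch fire, 5 burn out
  TTTTF
  ..T..
  TT...
  TF...
  TTF.F
Step 3: 4 trees catch fire, 4 burn out
  TTTF.
  ..T..
  TF...
  F....
  TF...
Step 4: 3 trees catch fire, 4 burn out
  TTF..
  ..T..
  F....
  .....
  F....

TTF..
..T..
F....
.....
F....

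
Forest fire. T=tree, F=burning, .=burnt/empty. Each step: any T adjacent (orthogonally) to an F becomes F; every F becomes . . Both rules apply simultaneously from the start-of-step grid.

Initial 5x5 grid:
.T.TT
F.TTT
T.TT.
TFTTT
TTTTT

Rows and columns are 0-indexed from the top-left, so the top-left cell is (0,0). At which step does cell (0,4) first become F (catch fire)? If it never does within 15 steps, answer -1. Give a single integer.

Step 1: cell (0,4)='T' (+4 fires, +2 burnt)
Step 2: cell (0,4)='T' (+4 fires, +4 burnt)
Step 3: cell (0,4)='T' (+4 fires, +4 burnt)
Step 4: cell (0,4)='T' (+2 fires, +4 burnt)
Step 5: cell (0,4)='T' (+2 fires, +2 burnt)
Step 6: cell (0,4)='F' (+1 fires, +2 burnt)
  -> target ignites at step 6
Step 7: cell (0,4)='.' (+0 fires, +1 burnt)
  fire out at step 7

6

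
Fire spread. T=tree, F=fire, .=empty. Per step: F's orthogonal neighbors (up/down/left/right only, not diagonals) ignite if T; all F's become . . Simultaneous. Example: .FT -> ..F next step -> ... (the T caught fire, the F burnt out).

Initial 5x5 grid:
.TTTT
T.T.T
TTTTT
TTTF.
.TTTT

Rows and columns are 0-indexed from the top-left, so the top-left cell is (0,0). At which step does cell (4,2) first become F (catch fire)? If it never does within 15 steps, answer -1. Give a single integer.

Step 1: cell (4,2)='T' (+3 fires, +1 burnt)
Step 2: cell (4,2)='F' (+5 fires, +3 burnt)
  -> target ignites at step 2
Step 3: cell (4,2)='.' (+5 fires, +5 burnt)
Step 4: cell (4,2)='.' (+3 fires, +5 burnt)
Step 5: cell (4,2)='.' (+3 fires, +3 burnt)
Step 6: cell (4,2)='.' (+0 fires, +3 burnt)
  fire out at step 6

2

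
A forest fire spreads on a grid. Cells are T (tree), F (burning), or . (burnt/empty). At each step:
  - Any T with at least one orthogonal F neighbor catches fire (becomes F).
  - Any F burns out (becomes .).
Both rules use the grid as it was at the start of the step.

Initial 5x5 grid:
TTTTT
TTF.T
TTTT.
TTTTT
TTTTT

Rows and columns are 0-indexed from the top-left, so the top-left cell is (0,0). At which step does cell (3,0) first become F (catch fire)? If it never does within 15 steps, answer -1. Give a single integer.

Step 1: cell (3,0)='T' (+3 fires, +1 burnt)
Step 2: cell (3,0)='T' (+6 fires, +3 burnt)
Step 3: cell (3,0)='T' (+6 fires, +6 burnt)
Step 4: cell (3,0)='F' (+5 fires, +6 burnt)
  -> target ignites at step 4
Step 5: cell (3,0)='.' (+2 fires, +5 burnt)
Step 6: cell (3,0)='.' (+0 fires, +2 burnt)
  fire out at step 6

4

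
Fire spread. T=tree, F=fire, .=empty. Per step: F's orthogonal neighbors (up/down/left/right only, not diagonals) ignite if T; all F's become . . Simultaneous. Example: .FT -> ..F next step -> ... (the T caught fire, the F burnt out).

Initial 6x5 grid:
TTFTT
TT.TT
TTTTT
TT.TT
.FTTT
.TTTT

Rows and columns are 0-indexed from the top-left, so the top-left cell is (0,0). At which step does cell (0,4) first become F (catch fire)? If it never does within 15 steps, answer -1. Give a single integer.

Step 1: cell (0,4)='T' (+5 fires, +2 burnt)
Step 2: cell (0,4)='F' (+8 fires, +5 burnt)
  -> target ignites at step 2
Step 3: cell (0,4)='.' (+8 fires, +8 burnt)
Step 4: cell (0,4)='.' (+3 fires, +8 burnt)
Step 5: cell (0,4)='.' (+0 fires, +3 burnt)
  fire out at step 5

2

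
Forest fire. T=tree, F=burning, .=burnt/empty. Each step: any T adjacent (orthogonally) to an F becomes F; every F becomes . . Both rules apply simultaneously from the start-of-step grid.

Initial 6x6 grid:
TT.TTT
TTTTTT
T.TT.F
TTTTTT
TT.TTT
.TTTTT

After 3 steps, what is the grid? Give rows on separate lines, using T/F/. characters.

Step 1: 2 trees catch fire, 1 burn out
  TT.TTT
  TTTTTF
  T.TT..
  TTTTTF
  TT.TTT
  .TTTTT
Step 2: 4 trees catch fire, 2 burn out
  TT.TTF
  TTTTF.
  T.TT..
  TTTTF.
  TT.TTF
  .TTTTT
Step 3: 5 trees catch fire, 4 burn out
  TT.TF.
  TTTF..
  T.TT..
  TTTF..
  TT.TF.
  .TTTTF

TT.TF.
TTTF..
T.TT..
TTTF..
TT.TF.
.TTTTF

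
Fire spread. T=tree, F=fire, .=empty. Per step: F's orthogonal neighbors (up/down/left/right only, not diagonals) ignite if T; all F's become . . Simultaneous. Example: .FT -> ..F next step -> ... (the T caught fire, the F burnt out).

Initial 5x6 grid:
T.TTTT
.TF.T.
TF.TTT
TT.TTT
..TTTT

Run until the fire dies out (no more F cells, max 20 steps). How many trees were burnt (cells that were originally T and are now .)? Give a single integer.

Step 1: +4 fires, +2 burnt (F count now 4)
Step 2: +2 fires, +4 burnt (F count now 2)
Step 3: +1 fires, +2 burnt (F count now 1)
Step 4: +2 fires, +1 burnt (F count now 2)
Step 5: +1 fires, +2 burnt (F count now 1)
Step 6: +3 fires, +1 burnt (F count now 3)
Step 7: +3 fires, +3 burnt (F count now 3)
Step 8: +2 fires, +3 burnt (F count now 2)
Step 9: +1 fires, +2 burnt (F count now 1)
Step 10: +0 fires, +1 burnt (F count now 0)
Fire out after step 10
Initially T: 20, now '.': 29
Total burnt (originally-T cells now '.'): 19

Answer: 19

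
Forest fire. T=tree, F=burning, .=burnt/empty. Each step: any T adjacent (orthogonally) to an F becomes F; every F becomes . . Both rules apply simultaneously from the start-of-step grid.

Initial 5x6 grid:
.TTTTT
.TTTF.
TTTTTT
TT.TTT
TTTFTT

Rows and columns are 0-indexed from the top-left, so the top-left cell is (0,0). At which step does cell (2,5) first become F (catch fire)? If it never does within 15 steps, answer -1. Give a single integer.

Step 1: cell (2,5)='T' (+6 fires, +2 burnt)
Step 2: cell (2,5)='F' (+8 fires, +6 burnt)
  -> target ignites at step 2
Step 3: cell (2,5)='.' (+6 fires, +8 burnt)
Step 4: cell (2,5)='.' (+3 fires, +6 burnt)
Step 5: cell (2,5)='.' (+1 fires, +3 burnt)
Step 6: cell (2,5)='.' (+0 fires, +1 burnt)
  fire out at step 6

2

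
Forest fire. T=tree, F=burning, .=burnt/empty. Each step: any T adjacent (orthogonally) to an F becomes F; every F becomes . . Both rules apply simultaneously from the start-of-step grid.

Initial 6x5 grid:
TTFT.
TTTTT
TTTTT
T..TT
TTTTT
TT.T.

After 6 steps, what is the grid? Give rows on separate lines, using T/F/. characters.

Step 1: 3 trees catch fire, 1 burn out
  TF.F.
  TTFTT
  TTTTT
  T..TT
  TTTTT
  TT.T.
Step 2: 4 trees catch fire, 3 burn out
  F....
  TF.FT
  TTFTT
  T..TT
  TTTTT
  TT.T.
Step 3: 4 trees catch fire, 4 burn out
  .....
  F...F
  TF.FT
  T..TT
  TTTTT
  TT.T.
Step 4: 3 trees catch fire, 4 burn out
  .....
  .....
  F...F
  T..FT
  TTTTT
  TT.T.
Step 5: 3 trees catch fire, 3 burn out
  .....
  .....
  .....
  F...F
  TTTFT
  TT.T.
Step 6: 4 trees catch fire, 3 burn out
  .....
  .....
  .....
  .....
  FTF.F
  TT.F.

.....
.....
.....
.....
FTF.F
TT.F.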